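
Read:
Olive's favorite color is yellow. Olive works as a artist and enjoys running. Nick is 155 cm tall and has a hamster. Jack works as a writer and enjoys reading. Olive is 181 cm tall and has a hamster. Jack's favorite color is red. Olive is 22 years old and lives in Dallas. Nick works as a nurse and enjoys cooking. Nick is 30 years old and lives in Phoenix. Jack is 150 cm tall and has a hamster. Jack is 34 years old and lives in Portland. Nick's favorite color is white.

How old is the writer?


The writer is Jack, age 34

34


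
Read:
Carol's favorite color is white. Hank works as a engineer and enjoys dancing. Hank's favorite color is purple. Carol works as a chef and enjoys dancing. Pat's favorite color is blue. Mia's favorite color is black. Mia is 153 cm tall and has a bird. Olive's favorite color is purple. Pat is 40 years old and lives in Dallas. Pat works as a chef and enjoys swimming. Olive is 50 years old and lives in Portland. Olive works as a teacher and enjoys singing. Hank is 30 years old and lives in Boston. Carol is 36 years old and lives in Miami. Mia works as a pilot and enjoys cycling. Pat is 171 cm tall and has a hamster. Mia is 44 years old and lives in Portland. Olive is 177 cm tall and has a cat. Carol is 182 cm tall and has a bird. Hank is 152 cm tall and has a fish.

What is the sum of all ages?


40+36+50+30+44 = 200

200


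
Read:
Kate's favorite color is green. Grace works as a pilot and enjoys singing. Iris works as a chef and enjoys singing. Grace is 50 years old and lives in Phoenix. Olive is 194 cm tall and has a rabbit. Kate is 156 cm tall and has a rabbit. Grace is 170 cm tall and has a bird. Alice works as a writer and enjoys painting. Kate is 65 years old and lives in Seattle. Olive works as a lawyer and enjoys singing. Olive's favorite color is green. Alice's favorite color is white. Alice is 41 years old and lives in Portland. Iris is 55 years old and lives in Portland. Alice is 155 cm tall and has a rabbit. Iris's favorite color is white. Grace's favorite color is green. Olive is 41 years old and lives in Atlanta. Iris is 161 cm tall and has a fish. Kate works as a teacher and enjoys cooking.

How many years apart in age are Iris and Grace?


55 vs 50, diff = 5

5


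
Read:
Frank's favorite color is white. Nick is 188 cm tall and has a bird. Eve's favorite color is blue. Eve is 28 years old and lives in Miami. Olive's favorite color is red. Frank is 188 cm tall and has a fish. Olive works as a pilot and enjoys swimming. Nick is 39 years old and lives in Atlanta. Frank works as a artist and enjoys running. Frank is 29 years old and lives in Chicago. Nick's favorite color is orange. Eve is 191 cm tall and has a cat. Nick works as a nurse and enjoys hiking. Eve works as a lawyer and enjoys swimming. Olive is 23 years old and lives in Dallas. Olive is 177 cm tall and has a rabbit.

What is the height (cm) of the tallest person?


Tallest: Eve at 191 cm

191


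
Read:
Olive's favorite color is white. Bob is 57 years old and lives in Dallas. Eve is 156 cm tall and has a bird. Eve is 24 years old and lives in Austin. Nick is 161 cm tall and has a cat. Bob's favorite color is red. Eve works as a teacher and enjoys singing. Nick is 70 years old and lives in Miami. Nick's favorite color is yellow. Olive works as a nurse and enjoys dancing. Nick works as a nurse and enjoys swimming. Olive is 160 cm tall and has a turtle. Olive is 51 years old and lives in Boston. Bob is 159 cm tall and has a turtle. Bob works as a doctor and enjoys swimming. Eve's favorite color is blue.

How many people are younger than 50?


Filter: 1

1


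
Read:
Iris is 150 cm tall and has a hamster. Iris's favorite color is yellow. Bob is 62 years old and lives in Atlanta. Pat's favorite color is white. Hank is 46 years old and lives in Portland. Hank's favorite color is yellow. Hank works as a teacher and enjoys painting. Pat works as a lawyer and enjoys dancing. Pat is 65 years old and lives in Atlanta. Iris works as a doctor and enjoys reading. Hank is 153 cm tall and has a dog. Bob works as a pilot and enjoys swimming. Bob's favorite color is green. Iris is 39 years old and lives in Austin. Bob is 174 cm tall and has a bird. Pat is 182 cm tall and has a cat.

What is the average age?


Sum=212, n=4, avg=53

53


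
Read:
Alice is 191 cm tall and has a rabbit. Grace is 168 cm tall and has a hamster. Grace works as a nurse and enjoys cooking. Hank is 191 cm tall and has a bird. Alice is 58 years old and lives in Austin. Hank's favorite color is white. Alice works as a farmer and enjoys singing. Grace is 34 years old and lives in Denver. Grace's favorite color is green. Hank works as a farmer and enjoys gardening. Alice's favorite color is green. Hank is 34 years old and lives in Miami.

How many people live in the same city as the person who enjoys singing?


Person with hobby singing is Alice, city Austin. Count = 1

1


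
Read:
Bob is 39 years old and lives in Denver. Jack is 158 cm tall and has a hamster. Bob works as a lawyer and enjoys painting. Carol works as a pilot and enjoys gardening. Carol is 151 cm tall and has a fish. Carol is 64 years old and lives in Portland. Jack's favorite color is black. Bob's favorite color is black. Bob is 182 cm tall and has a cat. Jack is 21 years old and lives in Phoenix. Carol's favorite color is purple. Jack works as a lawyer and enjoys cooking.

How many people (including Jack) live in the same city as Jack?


Jack lives in Phoenix. Count = 1

1


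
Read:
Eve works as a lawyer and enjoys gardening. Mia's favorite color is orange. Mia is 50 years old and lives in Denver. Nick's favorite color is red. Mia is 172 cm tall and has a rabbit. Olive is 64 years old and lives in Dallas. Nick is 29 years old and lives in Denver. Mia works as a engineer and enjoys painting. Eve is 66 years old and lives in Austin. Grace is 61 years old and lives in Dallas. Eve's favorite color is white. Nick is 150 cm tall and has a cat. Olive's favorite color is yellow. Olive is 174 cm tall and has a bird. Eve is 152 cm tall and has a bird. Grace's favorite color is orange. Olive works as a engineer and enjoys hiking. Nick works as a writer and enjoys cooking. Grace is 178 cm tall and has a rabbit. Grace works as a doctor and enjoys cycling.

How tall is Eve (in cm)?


Eve is 152 cm tall

152


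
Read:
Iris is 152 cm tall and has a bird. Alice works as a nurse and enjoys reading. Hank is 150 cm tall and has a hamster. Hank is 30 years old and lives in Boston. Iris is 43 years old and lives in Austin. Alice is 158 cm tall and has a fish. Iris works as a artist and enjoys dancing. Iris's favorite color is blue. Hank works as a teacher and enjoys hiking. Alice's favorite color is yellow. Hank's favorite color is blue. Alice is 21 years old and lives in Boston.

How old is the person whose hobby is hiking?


Person with hobby=hiking is Hank, age 30

30


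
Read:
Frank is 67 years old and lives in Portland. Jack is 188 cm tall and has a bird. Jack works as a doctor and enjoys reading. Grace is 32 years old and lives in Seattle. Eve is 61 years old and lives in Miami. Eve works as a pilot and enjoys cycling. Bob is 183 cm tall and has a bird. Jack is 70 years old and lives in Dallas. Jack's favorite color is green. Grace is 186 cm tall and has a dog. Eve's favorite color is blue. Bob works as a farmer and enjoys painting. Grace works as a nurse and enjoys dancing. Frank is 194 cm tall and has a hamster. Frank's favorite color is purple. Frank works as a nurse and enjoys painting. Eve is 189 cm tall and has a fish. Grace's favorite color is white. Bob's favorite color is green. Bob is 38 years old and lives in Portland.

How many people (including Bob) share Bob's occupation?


Bob is a farmer. Count = 1

1


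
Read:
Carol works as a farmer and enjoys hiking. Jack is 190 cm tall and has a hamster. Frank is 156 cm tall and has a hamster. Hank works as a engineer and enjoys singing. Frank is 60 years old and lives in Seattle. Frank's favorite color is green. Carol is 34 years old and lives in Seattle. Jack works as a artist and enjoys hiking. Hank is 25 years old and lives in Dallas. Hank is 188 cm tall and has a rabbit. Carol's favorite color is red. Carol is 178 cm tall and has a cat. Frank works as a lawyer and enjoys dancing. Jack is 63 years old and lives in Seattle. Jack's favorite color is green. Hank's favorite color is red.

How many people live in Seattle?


Count in Seattle: 3

3


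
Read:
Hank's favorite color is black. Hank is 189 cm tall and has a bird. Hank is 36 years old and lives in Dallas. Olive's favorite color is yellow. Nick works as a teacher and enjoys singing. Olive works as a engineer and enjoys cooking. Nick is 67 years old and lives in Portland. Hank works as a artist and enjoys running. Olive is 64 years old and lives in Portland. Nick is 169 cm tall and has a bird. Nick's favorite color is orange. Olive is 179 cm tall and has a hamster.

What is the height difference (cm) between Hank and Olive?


|189 - 179| = 10

10


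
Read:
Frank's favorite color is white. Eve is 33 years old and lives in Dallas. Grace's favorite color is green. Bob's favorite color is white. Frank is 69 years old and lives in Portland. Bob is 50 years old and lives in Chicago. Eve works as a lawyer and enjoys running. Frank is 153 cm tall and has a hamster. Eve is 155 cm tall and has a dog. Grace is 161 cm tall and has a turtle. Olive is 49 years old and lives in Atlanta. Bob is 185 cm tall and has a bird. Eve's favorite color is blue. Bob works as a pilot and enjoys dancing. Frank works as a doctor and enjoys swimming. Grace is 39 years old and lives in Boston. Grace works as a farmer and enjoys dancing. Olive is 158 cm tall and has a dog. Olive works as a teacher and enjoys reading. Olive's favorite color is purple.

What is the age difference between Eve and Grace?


|33 - 39| = 6

6


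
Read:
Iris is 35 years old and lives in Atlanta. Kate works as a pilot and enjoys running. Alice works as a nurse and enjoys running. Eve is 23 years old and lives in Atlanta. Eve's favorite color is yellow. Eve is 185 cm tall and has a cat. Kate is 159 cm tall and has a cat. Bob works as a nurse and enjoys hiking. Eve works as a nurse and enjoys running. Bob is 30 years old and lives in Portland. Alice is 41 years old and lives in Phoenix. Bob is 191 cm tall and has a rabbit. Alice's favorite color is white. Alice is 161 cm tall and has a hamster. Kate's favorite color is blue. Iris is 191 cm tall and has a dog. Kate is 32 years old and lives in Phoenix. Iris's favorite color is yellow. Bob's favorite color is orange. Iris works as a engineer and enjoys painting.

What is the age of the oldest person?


Oldest: Alice at 41

41


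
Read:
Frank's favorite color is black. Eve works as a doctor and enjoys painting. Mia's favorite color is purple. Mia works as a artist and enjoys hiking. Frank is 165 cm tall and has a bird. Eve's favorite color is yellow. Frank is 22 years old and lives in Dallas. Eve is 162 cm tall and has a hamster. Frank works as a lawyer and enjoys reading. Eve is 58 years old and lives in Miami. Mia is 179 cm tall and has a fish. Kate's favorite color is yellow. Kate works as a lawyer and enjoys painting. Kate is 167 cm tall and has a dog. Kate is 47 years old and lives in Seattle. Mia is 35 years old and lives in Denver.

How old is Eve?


Eve is 58 years old

58


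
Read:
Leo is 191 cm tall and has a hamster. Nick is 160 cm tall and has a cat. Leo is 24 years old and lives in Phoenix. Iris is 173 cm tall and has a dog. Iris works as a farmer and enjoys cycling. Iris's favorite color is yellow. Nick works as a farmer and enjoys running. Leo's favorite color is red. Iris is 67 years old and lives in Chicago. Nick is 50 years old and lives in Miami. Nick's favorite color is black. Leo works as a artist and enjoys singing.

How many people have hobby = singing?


Count: 1

1


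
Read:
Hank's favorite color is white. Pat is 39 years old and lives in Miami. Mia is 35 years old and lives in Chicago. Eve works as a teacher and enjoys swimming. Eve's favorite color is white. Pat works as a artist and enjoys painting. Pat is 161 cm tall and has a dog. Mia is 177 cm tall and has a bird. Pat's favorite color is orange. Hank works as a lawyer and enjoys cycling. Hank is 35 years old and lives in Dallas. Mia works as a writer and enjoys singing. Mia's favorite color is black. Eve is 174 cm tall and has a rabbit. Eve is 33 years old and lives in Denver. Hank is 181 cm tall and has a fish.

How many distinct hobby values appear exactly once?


Unique hobby values: 4

4


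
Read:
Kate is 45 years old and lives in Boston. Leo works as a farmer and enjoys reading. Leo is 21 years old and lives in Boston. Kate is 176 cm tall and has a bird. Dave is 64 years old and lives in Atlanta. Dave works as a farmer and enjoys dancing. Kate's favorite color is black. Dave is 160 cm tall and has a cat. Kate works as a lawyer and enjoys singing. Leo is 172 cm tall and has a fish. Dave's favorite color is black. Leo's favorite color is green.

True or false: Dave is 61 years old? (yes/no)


Dave is actually 64. no

no


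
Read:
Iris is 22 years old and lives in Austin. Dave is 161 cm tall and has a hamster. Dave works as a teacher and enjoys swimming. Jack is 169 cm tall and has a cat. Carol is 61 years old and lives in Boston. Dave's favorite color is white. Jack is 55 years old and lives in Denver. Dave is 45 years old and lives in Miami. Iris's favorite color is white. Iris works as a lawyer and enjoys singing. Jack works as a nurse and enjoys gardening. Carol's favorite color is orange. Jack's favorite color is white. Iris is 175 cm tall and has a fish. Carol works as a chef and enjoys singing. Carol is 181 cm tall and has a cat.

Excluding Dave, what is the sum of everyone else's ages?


Sum (excluding Dave): 138

138


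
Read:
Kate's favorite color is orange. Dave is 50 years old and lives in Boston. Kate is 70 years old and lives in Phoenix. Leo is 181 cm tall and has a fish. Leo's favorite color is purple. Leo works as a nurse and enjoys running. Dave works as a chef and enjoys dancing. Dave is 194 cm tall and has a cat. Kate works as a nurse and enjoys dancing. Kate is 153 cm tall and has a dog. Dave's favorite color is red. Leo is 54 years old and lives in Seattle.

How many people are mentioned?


People: Leo, Dave, Kate. Count = 3

3


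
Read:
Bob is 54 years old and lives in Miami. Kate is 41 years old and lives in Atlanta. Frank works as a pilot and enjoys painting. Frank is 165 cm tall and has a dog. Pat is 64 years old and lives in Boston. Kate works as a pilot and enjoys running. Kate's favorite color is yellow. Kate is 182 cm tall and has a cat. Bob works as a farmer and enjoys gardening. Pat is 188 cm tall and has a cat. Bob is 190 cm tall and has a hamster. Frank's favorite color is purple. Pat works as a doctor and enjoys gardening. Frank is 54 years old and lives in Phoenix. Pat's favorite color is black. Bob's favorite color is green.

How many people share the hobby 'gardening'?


Count: 2

2


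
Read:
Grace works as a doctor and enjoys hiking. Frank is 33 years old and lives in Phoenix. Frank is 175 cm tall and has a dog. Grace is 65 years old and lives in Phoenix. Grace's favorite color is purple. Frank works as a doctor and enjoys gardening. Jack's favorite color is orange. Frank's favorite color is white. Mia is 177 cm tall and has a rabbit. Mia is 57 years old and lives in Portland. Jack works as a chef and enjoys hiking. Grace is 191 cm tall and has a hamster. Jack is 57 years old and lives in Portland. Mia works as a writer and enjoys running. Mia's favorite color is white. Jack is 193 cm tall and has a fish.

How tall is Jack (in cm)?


Jack is 193 cm tall

193


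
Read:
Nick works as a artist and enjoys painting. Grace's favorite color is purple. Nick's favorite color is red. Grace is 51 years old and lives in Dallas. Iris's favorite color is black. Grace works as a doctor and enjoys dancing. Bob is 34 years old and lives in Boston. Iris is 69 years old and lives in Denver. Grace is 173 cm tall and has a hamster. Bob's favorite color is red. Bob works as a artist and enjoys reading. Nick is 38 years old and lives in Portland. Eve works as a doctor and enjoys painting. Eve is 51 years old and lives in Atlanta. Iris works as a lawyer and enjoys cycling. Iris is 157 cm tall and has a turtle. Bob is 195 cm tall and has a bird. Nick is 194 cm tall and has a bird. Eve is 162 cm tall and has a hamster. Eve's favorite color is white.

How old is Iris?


Iris is 69 years old

69


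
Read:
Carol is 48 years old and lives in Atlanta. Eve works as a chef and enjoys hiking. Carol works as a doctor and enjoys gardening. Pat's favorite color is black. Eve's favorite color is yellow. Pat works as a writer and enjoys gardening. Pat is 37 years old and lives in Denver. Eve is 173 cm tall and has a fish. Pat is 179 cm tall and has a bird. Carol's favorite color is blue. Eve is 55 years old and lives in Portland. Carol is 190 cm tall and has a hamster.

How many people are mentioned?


People: Pat, Carol, Eve. Count = 3

3


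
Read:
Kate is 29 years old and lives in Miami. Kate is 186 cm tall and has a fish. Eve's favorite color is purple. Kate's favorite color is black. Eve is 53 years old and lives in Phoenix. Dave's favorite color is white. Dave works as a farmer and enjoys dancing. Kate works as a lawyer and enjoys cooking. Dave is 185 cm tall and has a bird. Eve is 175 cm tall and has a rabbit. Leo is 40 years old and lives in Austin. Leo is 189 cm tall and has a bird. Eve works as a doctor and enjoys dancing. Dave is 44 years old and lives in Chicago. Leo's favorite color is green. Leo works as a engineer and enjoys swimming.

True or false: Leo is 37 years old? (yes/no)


Leo is actually 40. no

no


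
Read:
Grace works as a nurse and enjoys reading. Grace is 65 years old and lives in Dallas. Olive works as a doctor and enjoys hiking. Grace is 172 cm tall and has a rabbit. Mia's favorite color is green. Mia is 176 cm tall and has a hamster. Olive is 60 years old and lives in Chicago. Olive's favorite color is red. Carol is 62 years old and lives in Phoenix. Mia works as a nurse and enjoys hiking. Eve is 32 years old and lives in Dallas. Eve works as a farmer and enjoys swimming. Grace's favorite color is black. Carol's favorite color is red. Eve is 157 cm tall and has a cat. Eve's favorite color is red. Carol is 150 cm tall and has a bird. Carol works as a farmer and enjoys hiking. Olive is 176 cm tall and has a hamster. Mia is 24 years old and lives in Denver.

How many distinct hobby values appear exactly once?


Unique hobby values: 2

2


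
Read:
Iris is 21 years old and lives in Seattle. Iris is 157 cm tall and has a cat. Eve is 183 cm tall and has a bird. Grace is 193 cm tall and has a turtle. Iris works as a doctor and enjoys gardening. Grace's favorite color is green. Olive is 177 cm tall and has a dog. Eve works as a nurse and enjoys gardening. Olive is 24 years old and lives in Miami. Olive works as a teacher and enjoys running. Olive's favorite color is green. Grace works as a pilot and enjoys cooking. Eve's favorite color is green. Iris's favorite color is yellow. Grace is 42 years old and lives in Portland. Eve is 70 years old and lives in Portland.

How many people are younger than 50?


Filter: 3

3


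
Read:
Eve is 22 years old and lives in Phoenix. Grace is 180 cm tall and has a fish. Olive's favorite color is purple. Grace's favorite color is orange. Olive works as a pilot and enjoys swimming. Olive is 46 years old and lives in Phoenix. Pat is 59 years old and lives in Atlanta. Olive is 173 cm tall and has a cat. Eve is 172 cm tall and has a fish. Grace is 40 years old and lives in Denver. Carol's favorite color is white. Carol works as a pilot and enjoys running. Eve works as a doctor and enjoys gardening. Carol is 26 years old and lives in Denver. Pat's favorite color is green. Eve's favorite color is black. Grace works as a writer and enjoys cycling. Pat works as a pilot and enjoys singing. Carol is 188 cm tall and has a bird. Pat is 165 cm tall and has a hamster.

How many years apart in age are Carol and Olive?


26 vs 46, diff = 20

20


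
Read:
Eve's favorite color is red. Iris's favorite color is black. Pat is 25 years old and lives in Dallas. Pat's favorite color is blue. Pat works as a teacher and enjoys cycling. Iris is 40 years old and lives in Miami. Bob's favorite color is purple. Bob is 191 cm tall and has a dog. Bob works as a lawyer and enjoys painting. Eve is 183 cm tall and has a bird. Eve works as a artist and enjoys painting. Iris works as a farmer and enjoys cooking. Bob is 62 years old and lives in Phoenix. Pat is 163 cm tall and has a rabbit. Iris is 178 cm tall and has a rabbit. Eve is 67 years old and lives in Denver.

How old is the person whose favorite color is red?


Person with favorite color=red is Eve, age 67

67


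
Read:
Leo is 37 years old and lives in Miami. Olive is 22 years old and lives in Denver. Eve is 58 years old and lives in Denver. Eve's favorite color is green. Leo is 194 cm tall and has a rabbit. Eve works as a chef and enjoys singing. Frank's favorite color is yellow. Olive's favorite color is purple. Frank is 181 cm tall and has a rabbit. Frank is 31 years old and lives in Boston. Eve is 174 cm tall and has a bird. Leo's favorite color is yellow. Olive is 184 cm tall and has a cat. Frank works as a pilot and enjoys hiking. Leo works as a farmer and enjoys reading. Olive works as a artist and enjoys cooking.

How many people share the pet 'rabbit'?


Count: 2

2


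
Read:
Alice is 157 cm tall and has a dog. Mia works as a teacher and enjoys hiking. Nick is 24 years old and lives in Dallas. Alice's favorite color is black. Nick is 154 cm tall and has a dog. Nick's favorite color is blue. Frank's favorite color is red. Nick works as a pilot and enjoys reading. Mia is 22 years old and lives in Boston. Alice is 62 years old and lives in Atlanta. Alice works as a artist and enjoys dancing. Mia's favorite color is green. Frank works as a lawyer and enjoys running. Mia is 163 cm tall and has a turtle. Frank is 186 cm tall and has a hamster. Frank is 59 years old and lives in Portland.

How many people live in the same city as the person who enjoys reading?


Person with hobby reading is Nick, city Dallas. Count = 1

1


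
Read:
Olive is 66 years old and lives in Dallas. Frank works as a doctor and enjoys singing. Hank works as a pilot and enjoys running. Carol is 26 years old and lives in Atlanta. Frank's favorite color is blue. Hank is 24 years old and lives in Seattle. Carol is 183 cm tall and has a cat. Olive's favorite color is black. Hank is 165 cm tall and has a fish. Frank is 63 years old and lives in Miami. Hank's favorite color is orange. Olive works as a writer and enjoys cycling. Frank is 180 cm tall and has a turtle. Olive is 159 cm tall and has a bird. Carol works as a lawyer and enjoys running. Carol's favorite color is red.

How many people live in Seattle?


Count in Seattle: 1

1


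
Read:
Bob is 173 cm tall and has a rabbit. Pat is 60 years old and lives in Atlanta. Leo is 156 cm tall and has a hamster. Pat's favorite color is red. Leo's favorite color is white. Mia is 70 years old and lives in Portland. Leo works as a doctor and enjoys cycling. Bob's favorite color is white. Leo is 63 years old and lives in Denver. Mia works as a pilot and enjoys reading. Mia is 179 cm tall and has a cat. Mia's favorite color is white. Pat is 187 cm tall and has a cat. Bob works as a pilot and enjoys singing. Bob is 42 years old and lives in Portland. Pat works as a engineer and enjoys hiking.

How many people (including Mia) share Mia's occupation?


Mia is a pilot. Count = 2

2


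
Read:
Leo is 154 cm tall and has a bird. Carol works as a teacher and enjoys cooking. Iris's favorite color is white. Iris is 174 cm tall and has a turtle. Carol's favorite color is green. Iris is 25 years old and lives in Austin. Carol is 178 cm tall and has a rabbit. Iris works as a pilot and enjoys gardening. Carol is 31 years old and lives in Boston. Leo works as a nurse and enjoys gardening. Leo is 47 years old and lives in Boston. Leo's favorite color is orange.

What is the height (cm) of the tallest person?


Tallest: Carol at 178 cm

178


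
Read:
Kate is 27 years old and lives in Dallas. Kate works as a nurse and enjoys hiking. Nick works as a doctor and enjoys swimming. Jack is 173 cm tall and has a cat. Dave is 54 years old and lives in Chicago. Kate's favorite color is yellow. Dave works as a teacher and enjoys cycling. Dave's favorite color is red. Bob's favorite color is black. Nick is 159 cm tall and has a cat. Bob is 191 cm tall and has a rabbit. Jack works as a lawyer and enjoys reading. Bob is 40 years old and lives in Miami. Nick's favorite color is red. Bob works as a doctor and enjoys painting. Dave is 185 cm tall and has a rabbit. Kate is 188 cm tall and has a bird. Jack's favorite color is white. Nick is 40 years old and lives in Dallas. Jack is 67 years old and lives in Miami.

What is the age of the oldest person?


Oldest: Jack at 67

67


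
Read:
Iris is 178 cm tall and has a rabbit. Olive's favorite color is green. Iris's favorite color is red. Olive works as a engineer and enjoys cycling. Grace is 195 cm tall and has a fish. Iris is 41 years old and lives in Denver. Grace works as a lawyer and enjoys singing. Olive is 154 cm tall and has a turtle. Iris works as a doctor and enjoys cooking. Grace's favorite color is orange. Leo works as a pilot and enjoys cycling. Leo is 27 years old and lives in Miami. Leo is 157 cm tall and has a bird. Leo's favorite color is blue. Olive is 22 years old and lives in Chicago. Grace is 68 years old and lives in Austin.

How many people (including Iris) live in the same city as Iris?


Iris lives in Denver. Count = 1

1


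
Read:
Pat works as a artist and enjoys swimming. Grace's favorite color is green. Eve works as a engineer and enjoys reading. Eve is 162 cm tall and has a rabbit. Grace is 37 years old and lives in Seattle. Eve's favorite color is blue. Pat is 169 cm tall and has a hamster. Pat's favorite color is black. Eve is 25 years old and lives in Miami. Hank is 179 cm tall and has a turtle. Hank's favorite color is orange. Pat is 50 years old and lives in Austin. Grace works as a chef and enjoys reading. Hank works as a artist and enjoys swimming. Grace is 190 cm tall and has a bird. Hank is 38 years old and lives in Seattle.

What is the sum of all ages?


38+25+37+50 = 150

150


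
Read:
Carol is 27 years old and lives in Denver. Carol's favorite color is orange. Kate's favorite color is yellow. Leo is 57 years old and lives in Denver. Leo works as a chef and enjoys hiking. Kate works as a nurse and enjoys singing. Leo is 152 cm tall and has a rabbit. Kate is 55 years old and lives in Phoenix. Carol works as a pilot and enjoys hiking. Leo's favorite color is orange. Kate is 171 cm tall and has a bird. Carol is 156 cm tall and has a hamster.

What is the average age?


Sum=139, n=3, avg=46.33

46.33


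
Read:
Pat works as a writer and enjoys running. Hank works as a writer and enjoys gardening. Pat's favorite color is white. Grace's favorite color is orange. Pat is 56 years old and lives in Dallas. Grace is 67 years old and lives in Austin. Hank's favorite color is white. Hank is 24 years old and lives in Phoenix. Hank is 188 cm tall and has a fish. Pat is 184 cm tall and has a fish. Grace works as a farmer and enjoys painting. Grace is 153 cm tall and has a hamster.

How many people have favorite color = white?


Count: 2

2


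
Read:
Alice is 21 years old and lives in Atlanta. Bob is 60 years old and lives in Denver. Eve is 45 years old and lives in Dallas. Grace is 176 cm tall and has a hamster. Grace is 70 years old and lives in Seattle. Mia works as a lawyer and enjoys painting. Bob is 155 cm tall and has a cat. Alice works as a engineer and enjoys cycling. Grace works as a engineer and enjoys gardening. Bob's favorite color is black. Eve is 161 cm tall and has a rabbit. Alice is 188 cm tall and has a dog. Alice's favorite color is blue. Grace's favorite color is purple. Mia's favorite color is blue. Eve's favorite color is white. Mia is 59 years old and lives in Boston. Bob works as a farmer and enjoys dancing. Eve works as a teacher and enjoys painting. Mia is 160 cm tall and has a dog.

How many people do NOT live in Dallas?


Not in Dallas: 4

4


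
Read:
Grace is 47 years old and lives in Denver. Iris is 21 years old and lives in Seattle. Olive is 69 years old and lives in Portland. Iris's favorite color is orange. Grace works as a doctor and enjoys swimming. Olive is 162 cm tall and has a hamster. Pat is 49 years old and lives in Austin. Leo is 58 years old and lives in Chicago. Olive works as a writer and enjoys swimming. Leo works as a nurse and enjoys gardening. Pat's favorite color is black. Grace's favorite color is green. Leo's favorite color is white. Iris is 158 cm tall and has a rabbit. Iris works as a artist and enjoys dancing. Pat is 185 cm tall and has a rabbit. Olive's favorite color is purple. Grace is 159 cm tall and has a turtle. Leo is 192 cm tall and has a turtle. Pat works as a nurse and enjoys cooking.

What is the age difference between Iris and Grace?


|21 - 47| = 26

26


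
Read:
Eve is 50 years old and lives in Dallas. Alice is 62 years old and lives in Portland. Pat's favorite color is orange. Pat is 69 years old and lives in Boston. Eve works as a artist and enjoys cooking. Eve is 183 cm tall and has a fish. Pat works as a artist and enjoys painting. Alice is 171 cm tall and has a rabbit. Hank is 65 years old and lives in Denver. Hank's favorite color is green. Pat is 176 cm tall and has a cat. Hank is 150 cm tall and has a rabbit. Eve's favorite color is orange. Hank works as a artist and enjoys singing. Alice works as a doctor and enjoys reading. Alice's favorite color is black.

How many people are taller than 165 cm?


Taller than 165: 3

3


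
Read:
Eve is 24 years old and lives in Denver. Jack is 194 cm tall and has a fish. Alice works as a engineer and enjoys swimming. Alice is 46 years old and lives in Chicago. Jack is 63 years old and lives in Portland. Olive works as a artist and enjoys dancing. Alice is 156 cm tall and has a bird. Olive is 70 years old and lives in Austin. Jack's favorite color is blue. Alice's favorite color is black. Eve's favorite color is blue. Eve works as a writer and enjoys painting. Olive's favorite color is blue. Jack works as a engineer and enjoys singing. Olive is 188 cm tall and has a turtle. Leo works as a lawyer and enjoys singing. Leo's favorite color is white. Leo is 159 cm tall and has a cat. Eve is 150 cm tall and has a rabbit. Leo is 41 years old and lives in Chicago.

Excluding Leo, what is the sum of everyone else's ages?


Sum (excluding Leo): 203

203


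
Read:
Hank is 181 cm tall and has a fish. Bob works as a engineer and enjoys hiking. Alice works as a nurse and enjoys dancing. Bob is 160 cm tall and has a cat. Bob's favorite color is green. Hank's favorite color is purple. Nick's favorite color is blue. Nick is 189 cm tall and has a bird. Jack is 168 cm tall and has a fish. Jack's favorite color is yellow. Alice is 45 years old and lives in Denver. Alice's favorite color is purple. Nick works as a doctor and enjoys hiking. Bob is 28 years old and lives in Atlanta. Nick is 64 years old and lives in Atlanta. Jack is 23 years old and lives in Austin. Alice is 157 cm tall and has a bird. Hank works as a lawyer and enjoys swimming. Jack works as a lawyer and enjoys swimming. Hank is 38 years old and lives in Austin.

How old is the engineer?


The engineer is Bob, age 28

28


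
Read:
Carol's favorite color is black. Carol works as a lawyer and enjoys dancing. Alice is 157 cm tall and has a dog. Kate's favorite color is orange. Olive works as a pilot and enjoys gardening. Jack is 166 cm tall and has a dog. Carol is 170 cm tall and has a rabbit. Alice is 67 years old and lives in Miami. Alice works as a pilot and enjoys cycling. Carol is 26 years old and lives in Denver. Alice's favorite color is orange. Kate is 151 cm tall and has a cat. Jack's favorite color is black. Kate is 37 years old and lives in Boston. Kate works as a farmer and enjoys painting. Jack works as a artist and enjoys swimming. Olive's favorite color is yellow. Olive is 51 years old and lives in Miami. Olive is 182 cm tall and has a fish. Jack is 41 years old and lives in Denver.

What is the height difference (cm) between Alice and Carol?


|157 - 170| = 13

13


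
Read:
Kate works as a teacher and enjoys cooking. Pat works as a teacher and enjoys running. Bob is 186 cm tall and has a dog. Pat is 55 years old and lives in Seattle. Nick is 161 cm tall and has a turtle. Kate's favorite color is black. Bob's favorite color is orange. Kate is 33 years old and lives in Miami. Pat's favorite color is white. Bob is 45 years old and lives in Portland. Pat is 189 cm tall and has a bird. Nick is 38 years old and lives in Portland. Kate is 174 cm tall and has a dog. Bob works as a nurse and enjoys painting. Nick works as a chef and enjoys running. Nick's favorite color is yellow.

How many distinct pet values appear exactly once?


Unique pet values: 2

2


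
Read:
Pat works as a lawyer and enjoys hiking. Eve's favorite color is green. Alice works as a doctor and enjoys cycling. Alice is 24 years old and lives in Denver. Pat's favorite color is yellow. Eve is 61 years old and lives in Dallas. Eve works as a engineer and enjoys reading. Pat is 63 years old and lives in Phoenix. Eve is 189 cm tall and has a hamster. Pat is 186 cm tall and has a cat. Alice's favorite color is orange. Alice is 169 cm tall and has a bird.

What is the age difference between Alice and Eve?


|24 - 61| = 37

37


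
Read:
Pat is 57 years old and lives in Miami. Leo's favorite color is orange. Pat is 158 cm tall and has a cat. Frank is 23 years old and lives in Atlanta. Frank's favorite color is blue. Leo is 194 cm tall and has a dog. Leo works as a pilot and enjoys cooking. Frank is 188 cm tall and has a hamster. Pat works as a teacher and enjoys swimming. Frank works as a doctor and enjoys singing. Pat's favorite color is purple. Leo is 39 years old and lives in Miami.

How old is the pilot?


The pilot is Leo, age 39

39


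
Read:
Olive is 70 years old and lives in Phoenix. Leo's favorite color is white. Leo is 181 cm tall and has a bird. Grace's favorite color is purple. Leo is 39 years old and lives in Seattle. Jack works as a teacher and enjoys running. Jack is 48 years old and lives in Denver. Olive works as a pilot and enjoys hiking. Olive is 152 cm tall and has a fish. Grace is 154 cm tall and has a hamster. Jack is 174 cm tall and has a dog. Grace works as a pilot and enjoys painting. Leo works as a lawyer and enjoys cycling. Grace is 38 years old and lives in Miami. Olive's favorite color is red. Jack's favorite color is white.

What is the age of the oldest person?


Oldest: Olive at 70

70


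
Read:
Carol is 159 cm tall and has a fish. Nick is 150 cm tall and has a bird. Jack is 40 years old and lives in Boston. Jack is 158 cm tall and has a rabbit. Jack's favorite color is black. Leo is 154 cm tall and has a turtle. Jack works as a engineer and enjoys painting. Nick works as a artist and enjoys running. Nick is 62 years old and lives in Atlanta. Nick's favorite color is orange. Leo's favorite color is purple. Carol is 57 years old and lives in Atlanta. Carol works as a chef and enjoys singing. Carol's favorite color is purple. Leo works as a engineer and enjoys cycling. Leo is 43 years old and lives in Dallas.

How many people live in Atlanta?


Count in Atlanta: 2

2


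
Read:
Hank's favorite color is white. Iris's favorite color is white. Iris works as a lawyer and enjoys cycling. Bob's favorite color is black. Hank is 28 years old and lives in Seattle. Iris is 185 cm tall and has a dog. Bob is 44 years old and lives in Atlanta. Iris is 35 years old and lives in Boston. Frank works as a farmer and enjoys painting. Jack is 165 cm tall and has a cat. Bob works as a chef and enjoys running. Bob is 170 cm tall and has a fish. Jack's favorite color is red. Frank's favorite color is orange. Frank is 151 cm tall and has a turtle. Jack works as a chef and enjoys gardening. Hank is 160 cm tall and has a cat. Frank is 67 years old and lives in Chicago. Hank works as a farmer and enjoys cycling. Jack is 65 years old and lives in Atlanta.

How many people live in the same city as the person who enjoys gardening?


Person with hobby gardening is Jack, city Atlanta. Count = 2

2


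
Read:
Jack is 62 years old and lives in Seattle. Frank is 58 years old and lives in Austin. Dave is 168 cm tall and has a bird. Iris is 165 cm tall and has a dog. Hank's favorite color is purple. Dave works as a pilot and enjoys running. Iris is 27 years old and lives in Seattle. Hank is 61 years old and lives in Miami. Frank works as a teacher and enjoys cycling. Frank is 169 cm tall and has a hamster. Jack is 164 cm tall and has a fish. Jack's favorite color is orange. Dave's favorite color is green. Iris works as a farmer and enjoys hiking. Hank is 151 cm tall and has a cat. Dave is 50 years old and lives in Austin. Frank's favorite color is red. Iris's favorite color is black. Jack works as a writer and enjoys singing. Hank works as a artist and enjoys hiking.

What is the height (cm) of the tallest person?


Tallest: Frank at 169 cm

169


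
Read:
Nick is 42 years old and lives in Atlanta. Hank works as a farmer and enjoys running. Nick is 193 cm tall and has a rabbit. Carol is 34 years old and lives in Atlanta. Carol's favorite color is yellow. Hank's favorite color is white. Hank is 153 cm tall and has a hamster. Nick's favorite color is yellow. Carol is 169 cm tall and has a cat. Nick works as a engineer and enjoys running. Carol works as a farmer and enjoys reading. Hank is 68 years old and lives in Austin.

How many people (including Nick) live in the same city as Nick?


Nick lives in Atlanta. Count = 2

2


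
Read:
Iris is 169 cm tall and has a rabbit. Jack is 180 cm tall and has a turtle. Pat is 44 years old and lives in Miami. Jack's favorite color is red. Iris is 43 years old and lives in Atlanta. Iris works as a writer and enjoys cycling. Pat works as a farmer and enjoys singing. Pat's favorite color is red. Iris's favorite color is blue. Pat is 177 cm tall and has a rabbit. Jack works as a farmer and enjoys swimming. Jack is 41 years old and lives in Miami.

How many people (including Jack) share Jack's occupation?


Jack is a farmer. Count = 2

2


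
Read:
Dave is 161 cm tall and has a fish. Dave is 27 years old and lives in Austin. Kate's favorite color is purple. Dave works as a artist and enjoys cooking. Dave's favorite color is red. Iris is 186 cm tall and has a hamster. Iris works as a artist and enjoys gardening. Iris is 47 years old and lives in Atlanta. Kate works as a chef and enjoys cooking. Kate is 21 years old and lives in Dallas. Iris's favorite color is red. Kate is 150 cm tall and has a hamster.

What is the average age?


Sum=95, n=3, avg=31.67

31.67


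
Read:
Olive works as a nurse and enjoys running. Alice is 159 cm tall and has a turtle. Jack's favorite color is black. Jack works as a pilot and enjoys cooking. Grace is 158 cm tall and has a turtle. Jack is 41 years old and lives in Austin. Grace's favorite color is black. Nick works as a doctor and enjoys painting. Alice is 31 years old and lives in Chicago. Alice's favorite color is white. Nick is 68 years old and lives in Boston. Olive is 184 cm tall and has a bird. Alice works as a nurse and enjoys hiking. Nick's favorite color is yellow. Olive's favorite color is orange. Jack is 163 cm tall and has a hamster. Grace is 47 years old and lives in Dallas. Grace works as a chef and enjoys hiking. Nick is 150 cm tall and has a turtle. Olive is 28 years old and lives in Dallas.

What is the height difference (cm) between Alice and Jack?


|159 - 163| = 4

4


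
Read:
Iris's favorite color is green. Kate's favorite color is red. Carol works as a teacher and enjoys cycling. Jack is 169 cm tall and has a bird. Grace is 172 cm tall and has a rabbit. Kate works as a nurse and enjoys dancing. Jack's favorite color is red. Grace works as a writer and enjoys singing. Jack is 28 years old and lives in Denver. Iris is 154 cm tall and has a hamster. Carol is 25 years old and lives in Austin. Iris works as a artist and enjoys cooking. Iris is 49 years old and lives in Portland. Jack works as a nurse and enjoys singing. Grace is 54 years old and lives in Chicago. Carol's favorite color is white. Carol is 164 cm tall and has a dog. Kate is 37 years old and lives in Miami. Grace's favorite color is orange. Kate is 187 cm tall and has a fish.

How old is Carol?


Carol is 25 years old

25
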